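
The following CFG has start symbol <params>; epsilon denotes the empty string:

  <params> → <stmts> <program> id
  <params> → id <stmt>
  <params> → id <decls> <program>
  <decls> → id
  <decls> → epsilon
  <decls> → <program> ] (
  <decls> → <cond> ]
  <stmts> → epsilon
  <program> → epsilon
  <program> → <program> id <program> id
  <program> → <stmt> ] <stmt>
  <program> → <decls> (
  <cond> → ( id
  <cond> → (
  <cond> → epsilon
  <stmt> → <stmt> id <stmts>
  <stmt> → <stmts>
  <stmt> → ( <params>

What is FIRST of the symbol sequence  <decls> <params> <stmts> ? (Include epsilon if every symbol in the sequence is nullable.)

Add FIRST(<decls>)\{epsilon} = { (, ], id }; <decls> is nullable, continue.
Add FIRST(<params>) = { (, ], id }; <params> is not nullable, stop.

{ (, ], id }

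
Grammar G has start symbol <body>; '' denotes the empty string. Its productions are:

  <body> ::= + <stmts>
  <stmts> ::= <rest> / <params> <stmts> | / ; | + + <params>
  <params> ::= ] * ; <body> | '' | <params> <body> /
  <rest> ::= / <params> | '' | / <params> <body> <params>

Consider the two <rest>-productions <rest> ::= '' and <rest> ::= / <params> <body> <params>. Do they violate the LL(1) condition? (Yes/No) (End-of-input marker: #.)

FIRST('') = { '' } and FIRST(/ <params> <body> <params>) = { / }.
The first alternative is nullable and FOLLOW(<rest>) = { / } shares / with FIRST of the second — conflict.

Yes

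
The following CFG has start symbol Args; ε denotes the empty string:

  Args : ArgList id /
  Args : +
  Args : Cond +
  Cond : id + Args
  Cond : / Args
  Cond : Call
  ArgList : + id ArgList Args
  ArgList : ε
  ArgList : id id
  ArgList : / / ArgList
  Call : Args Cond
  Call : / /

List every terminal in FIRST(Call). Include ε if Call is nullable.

From Call : Args Cond: add FIRST(Args) = { +, /, id }.
Call : / / contributes {/}.
Union: FIRST(Call) = { +, /, id }.

{ +, /, id }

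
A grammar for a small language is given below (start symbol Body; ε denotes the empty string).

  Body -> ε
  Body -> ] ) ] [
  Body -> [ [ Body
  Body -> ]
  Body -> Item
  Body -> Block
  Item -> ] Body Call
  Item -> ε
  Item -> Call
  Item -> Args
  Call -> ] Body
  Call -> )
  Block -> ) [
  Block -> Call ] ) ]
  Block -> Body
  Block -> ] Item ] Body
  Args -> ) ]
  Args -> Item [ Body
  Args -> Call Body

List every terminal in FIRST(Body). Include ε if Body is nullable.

{ ), [, ], ε }

Body -> ε contributes ε.
Body -> ] ) ] [ contributes {]}.
Body -> [ [ Body contributes {[}.
Body -> ] contributes {]}.
From Body -> Item: add FIRST(Item) = { ), [, ], ε } (including ε since Item is nullable).
From Body -> Block: add FIRST(Block) = { ), [, ], ε } (including ε since Block is nullable).
Union: FIRST(Body) = { ), [, ], ε }.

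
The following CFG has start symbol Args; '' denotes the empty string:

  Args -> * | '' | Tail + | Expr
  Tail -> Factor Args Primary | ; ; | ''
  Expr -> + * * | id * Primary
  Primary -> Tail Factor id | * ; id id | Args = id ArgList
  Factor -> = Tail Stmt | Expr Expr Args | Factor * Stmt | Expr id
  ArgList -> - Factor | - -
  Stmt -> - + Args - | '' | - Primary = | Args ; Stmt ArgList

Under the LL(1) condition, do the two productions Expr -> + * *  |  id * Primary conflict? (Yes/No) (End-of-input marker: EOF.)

No

FIRST(+ * *) = { + } and FIRST(id * Primary) = { id }.
The FIRST sets are disjoint and neither alternative is nullable — no conflict.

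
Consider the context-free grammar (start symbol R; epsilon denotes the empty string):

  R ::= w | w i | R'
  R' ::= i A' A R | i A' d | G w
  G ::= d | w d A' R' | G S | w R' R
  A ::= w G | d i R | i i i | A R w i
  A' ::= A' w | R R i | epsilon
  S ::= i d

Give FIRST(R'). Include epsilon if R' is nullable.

{ d, i, w }

R' ::= i A' A R contributes {i}.
R' ::= i A' d contributes {i}.
From R' ::= G w: add FIRST(G) = { d, w }.
Union: FIRST(R') = { d, i, w }.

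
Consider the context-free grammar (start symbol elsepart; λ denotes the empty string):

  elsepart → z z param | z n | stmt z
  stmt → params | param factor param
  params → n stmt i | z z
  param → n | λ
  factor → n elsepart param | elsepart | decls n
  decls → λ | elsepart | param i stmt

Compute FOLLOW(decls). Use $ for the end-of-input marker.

In factor → decls n: add FIRST(n) = { n }.
Union: FOLLOW(decls) = { n }.

{ n }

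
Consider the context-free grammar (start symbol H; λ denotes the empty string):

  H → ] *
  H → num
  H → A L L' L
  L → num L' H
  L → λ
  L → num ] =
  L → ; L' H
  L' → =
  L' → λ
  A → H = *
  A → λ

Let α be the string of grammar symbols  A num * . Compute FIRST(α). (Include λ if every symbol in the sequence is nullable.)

Add FIRST(A)\{λ} = { ;, =, ], num }; A is nullable, continue.
num is a terminal; add {num} and stop.

{ ;, =, ], num }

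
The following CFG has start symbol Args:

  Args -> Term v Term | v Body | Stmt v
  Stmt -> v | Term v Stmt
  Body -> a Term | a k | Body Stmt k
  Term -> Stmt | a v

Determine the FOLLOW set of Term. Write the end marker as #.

In Args -> Term v Term: add FIRST(v Term) = { v }.
In Args -> Term v Term: Term is at the end, add FOLLOW(Args) = { # }.
In Stmt -> Term v Stmt: add FIRST(v Stmt) = { v }.
In Body -> a Term: Term is at the end, add FOLLOW(Body) = { #, a, v }.
Union: FOLLOW(Term) = { #, a, v }.

{ #, a, v }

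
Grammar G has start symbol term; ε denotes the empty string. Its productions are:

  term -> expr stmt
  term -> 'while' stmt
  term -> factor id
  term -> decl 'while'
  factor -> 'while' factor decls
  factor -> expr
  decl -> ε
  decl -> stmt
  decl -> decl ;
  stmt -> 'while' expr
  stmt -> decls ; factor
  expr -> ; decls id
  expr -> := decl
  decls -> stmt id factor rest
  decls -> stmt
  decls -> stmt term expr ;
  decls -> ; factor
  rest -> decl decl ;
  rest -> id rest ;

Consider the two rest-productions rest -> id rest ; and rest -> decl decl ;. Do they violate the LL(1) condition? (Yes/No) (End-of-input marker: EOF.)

No

FIRST(id rest ;) = { id } and FIRST(decl decl ;) = { 'while', ; }.
The FIRST sets are disjoint and neither alternative is nullable — no conflict.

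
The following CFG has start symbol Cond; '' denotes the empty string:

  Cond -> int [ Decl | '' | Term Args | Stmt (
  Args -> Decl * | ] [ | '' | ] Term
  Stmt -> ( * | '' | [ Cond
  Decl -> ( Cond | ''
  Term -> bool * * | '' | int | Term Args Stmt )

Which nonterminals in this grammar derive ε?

Directly nullable (have an ''-production): Cond, Args, Stmt, Decl, Term.

{ Args, Cond, Decl, Stmt, Term }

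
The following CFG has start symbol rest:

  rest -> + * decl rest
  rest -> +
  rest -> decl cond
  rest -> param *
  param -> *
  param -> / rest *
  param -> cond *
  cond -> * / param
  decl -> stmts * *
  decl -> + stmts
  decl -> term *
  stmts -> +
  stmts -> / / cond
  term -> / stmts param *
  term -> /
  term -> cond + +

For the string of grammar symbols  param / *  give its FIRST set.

Add FIRST(param) = { *, / }; param is not nullable, stop.

{ *, / }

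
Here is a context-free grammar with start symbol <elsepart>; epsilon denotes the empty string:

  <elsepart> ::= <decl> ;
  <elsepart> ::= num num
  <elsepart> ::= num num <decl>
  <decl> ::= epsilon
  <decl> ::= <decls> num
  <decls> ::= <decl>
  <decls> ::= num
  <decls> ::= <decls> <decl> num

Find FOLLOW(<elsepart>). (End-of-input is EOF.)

{ EOF }

<elsepart> is the start symbol, so EOF ∈ FOLLOW(<elsepart>).
Union: FOLLOW(<elsepart>) = { EOF }.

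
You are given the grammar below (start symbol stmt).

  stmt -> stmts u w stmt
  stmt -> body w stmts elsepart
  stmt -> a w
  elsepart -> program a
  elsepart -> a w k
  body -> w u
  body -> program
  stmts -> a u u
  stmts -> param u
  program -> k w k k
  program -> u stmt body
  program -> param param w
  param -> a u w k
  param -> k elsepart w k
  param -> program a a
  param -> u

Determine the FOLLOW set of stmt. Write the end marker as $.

{ $, a, k, u, w }

stmt is the start symbol, so $ ∈ FOLLOW(stmt).
In stmt -> stmts u w stmt: stmt is at the end, add FOLLOW(stmt) = { $, a, k, u, w }.
In program -> u stmt body: add FIRST(body) = { a, k, u, w }.
Union: FOLLOW(stmt) = { $, a, k, u, w }.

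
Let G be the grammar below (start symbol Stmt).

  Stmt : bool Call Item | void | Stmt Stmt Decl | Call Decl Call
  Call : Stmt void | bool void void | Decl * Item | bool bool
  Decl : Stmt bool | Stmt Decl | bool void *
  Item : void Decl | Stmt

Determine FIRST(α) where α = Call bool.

Add FIRST(Call) = { bool, void }; Call is not nullable, stop.

{ bool, void }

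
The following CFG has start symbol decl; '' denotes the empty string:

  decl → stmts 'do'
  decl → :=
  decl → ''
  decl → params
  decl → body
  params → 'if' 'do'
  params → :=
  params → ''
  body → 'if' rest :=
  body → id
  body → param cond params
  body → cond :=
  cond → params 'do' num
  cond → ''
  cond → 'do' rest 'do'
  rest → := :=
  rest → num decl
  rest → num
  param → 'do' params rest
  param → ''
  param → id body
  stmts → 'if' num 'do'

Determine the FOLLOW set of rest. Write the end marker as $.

In body → 'if' rest :=: add FIRST(:=) = { := }.
In cond → 'do' rest 'do': add FIRST('do') = { 'do' }.
In param → 'do' params rest: rest is at the end, add FOLLOW(param) = { $, 'do', 'if', := }.
Union: FOLLOW(rest) = { $, 'do', 'if', := }.

{ $, 'do', 'if', := }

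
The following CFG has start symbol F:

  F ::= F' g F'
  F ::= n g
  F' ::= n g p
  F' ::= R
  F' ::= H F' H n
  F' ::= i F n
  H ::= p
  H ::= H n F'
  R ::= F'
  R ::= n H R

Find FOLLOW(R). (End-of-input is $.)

{ $, g, i, n, p }

In F' ::= R: R is at the end, add FOLLOW(F') = { $, g, i, n, p }.
In R ::= n H R: R is at the end, add FOLLOW(R) = { $, g, i, n, p }.
Union: FOLLOW(R) = { $, g, i, n, p }.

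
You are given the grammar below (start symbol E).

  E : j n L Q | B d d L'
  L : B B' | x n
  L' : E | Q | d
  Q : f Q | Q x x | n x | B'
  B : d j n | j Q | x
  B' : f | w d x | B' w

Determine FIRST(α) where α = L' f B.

{ d, f, j, n, w, x }

Add FIRST(L') = { d, f, j, n, w, x }; L' is not nullable, stop.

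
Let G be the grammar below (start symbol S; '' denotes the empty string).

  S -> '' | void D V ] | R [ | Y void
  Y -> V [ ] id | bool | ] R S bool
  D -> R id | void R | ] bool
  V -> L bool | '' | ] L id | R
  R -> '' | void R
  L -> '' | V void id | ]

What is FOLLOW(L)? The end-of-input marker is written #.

{ bool, id }

In V -> L bool: add FIRST(bool) = { bool }.
In V -> ] L id: add FIRST(id) = { id }.
Union: FOLLOW(L) = { bool, id }.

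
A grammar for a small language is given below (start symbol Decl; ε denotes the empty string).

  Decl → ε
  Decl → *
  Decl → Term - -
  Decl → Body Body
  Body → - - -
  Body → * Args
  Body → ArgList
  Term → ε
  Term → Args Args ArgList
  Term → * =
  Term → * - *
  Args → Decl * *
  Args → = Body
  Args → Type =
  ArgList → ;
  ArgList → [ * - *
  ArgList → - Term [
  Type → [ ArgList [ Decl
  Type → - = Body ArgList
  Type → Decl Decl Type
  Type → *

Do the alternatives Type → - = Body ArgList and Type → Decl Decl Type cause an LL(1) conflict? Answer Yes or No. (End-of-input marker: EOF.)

Yes

FIRST(- = Body ArgList) = { - } and FIRST(Decl Decl Type) = { *, -, ;, =, [ }.
Both contain -, so the two alternatives are not disjoint — LL(1) conflict.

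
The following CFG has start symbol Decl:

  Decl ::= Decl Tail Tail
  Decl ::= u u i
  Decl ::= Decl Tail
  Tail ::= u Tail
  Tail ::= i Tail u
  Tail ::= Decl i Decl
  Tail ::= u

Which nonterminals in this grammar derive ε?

No nonterminal has an empty production or an RHS whose symbols are all nullable.

{ } (none)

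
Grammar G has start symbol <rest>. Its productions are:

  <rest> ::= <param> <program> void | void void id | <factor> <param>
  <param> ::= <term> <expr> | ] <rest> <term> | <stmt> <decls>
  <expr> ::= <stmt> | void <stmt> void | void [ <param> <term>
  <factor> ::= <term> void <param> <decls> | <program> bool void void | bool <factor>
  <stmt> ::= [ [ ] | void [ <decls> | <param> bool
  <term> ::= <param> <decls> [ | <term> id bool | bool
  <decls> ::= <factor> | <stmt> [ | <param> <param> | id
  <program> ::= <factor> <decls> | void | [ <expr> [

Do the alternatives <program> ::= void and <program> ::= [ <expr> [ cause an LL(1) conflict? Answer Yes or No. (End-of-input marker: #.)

FIRST(void) = { void } and FIRST([ <expr> [) = { [ }.
The FIRST sets are disjoint and neither alternative is nullable — no conflict.

No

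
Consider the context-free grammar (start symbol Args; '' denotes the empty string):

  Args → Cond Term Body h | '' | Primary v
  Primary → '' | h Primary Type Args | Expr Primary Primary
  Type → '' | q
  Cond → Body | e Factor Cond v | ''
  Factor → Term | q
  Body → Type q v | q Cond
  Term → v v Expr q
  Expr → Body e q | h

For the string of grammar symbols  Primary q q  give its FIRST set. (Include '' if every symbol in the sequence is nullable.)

Add FIRST(Primary)\{''} = { h, q }; Primary is nullable, continue.
q is a terminal; add {q} and stop.

{ h, q }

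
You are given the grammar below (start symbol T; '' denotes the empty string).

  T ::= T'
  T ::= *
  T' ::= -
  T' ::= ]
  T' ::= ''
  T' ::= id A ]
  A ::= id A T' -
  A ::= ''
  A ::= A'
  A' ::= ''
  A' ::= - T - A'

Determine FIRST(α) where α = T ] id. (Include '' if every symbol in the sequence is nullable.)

{ *, -, ], id }

Add FIRST(T)\{''} = { *, -, ], id }; T is nullable, continue.
] is a terminal; add {]} and stop.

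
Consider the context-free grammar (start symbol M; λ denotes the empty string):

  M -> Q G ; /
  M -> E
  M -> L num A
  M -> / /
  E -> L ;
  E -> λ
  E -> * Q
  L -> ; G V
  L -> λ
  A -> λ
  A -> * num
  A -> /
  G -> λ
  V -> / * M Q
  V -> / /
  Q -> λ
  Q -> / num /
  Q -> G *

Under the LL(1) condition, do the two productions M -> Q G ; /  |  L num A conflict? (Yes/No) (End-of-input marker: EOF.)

FIRST(Q G ; /) = { *, /, ; } and FIRST(L num A) = { ;, num }.
Both contain ;, so the two alternatives are not disjoint — LL(1) conflict.

Yes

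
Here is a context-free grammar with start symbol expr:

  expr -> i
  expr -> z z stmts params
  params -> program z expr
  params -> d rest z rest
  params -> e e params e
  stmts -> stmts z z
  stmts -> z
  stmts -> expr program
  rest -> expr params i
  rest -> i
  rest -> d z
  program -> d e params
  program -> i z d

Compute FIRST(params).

{ d, e, i }

From params -> program z expr: add FIRST(program) = { d, i }.
params -> d rest z rest contributes {d}.
params -> e e params e contributes {e}.
Union: FIRST(params) = { d, e, i }.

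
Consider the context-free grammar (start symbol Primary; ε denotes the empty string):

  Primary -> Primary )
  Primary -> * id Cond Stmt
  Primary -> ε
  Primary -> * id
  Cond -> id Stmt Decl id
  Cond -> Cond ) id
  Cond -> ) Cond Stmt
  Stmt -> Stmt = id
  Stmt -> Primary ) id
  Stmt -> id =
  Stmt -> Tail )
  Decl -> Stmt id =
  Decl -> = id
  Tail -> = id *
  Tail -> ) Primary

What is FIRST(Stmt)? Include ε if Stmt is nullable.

From Stmt -> Stmt = id: add FIRST(Stmt) = { ), *, =, id }.
From Stmt -> Primary ) id: Primary nullable, take FIRST(Primary) ∪ {)} = { ), * }.
Stmt -> id = contributes {id}.
From Stmt -> Tail ): add FIRST(Tail) = { ), = }.
Union: FIRST(Stmt) = { ), *, =, id }.

{ ), *, =, id }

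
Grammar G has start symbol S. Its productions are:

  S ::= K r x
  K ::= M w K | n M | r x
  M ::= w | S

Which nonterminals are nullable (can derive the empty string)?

No nonterminal has an empty production or an RHS whose symbols are all nullable.

{ } (none)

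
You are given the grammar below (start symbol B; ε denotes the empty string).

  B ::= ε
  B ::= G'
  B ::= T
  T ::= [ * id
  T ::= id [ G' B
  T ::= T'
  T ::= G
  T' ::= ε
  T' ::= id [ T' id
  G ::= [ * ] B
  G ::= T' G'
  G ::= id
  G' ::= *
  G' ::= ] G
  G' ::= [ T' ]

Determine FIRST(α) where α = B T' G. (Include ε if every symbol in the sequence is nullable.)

Add FIRST(B)\{ε} = { *, [, ], id }; B is nullable, continue.
Add FIRST(T')\{ε} = { id }; T' is nullable, continue.
Add FIRST(G) = { *, [, ], id }; G is not nullable, stop.

{ *, [, ], id }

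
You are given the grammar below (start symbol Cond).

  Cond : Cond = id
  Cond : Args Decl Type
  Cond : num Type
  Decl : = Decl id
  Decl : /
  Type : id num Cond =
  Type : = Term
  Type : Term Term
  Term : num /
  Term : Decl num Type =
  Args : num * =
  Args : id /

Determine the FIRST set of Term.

Term : num / contributes {num}.
From Term : Decl num Type =: add FIRST(Decl) = { /, = }.
Union: FIRST(Term) = { /, =, num }.

{ /, =, num }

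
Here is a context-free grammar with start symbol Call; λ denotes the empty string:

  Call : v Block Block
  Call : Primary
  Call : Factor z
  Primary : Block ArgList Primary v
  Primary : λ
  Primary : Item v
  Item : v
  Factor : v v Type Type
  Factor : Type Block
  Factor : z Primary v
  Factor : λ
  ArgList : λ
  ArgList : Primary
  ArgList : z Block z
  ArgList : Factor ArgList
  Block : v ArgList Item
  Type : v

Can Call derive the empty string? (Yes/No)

Call : Primary and each of Primary is nullable, so Call ⇒* λ.

Yes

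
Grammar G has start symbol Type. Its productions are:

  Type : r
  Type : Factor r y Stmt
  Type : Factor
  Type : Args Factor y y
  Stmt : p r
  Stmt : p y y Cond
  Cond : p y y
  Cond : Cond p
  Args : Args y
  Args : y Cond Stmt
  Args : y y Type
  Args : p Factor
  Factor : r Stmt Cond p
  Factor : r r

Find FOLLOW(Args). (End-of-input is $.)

In Type : Args Factor y y: add FIRST(Factor y y) = { r }.
In Args : Args y: add FIRST(y) = { y }.
Union: FOLLOW(Args) = { r, y }.

{ r, y }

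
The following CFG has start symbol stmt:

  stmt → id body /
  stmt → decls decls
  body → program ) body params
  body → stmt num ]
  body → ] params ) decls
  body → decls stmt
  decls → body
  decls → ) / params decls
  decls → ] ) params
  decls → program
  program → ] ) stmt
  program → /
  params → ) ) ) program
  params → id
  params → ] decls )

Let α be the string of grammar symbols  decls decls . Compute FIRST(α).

Add FIRST(decls) = { ), /, ], id }; decls is not nullable, stop.

{ ), /, ], id }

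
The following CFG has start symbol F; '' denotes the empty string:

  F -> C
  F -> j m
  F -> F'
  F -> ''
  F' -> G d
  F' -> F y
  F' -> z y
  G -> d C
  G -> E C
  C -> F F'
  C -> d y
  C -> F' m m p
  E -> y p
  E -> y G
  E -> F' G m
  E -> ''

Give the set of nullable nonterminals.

{ E, F }

Directly nullable (have an ''-production): F, E.
No other nonterminal has a production whose RHS symbols are all nullable.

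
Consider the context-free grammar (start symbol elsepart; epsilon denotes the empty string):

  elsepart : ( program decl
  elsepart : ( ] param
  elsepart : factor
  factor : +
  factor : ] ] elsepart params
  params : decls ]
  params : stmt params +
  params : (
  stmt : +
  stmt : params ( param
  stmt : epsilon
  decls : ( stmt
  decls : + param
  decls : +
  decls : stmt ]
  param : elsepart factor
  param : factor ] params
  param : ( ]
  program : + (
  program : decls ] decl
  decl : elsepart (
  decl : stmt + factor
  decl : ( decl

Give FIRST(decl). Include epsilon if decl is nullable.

From decl : elsepart (: add FIRST(elsepart) = { (, +, ] }.
From decl : stmt + factor: stmt nullable, take FIRST(stmt) ∪ {+} = { (, +, ] }.
decl : ( decl contributes {(}.
Union: FIRST(decl) = { (, +, ] }.

{ (, +, ] }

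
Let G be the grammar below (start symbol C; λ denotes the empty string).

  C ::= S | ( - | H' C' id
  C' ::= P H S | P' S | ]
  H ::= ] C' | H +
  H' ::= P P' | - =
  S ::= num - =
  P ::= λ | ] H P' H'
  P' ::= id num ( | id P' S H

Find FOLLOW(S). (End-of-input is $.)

{ $, +, -, ], id, num }

In C ::= S: S is at the end, add FOLLOW(C) = { $ }.
In C' ::= P H S: S is at the end, add FOLLOW(C') = { +, -, ], id, num }.
In C' ::= P' S: S is at the end, add FOLLOW(C') = { +, -, ], id, num }.
In P' ::= id P' S H: add FIRST(H) = { ] }.
Union: FOLLOW(S) = { $, +, -, ], id, num }.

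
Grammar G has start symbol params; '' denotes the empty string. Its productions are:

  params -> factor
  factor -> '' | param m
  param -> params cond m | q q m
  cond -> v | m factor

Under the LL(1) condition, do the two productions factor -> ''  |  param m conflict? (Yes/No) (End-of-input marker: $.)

Yes

FIRST('') = { '' } and FIRST(param m) = { m, q, v }.
The first alternative is nullable and FOLLOW(factor) = { $, m, v } shares m with FIRST of the second — conflict.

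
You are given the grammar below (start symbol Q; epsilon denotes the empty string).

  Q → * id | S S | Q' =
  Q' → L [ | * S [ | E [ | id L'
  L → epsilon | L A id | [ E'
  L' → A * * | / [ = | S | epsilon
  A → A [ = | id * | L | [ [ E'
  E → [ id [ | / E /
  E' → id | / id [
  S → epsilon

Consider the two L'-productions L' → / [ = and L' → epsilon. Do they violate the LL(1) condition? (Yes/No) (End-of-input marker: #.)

No

FIRST(/ [ =) = { / } and FIRST(epsilon) = { epsilon }.
The second is nullable but FOLLOW(L') = { = } is disjoint from FIRST of the first.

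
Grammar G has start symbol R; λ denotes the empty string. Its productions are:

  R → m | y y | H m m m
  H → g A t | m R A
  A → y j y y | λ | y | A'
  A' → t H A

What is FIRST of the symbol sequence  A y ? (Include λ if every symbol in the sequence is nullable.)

{ t, y }

Add FIRST(A)\{λ} = { t, y }; A is nullable, continue.
y is a terminal; add {y} and stop.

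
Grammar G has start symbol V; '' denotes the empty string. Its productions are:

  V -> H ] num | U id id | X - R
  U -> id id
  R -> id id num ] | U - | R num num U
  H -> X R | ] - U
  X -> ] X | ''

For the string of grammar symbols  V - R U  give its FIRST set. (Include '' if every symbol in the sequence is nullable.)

{ -, ], id }

Add FIRST(V) = { -, ], id }; V is not nullable, stop.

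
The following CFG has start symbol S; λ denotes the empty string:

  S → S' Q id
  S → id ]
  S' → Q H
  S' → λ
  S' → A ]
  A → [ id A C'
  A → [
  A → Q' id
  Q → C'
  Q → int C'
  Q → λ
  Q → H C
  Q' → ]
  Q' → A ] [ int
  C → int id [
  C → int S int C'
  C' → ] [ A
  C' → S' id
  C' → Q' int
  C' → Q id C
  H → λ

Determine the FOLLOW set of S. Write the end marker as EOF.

S is the start symbol, so EOF ∈ FOLLOW(S).
In C → int S int C': add FIRST(int C') = { int }.
Union: FOLLOW(S) = { EOF, int }.

{ EOF, int }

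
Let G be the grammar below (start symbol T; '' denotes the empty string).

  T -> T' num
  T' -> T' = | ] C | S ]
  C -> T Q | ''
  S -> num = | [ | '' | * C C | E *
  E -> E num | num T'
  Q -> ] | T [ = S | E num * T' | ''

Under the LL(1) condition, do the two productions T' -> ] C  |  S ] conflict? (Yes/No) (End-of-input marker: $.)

FIRST(] C) = { ] } and FIRST(S ]) = { *, [, ], num }.
Both contain ], so the two alternatives are not disjoint — LL(1) conflict.

Yes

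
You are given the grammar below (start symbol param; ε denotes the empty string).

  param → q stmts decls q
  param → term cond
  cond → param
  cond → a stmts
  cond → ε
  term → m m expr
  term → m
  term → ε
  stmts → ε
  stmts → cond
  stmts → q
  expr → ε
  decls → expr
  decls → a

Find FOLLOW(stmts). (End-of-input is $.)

In param → q stmts decls q: add FIRST(decls q) = { a, q }.
In cond → a stmts: stmts is at the end, add FOLLOW(cond) = { $, a, q }.
Union: FOLLOW(stmts) = { $, a, q }.

{ $, a, q }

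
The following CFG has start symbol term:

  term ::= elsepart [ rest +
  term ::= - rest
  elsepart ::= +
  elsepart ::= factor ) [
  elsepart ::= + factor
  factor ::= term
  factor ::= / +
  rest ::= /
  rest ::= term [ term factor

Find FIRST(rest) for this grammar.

{ +, -, / }

rest ::= / contributes {/}.
From rest ::= term [ term factor: add FIRST(term) = { +, -, / }.
Union: FIRST(rest) = { +, -, / }.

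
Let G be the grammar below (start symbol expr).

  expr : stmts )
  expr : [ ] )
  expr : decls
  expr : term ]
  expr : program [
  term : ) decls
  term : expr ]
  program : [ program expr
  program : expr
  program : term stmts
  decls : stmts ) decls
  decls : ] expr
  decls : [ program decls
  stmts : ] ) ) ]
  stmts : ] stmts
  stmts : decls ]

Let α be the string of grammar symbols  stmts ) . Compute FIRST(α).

Add FIRST(stmts) = { [, ] }; stmts is not nullable, stop.

{ [, ] }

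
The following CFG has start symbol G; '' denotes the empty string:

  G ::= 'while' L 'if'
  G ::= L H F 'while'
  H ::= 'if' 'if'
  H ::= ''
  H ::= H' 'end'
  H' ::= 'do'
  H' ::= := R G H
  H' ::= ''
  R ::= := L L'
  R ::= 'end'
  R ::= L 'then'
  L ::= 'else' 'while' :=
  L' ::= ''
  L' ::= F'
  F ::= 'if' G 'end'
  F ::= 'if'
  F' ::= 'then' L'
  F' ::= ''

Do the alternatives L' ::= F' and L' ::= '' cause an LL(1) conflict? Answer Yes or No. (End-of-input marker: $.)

Yes

FIRST(F') = { 'then', '' } and FIRST('') = { '' }.
Both alternatives are nullable, violating the LL(1) condition.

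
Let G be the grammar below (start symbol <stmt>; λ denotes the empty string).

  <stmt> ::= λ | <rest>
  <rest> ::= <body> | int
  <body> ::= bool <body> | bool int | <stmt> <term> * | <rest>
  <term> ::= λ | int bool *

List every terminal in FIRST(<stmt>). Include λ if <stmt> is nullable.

<stmt> ::= λ contributes λ.
From <stmt> ::= <rest>: add FIRST(<rest>) = { *, bool, int }.
Union: FIRST(<stmt>) = { *, bool, int, λ }.

{ *, bool, int, λ }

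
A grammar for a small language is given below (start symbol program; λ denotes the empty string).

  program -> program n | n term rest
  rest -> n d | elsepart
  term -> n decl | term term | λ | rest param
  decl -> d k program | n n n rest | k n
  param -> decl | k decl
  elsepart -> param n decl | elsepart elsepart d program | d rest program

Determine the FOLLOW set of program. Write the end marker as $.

{ $, d, k, n }

program is the start symbol, so $ ∈ FOLLOW(program).
In program -> program n: add FIRST(n) = { n }.
In decl -> d k program: program is at the end, add FOLLOW(decl) = { $, d, k, n }.
In elsepart -> elsepart elsepart d program: program is at the end, add FOLLOW(elsepart) = { $, d, k, n }.
In elsepart -> d rest program: program is at the end, add FOLLOW(elsepart) = { $, d, k, n }.
Union: FOLLOW(program) = { $, d, k, n }.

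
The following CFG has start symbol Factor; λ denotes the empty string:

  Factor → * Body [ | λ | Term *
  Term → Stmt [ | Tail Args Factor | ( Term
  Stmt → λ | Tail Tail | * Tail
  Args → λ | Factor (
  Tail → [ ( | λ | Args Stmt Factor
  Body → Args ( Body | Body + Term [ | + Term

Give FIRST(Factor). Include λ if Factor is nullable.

{ (, *, [, λ }

Factor → * Body [ contributes {*}.
Factor → λ contributes λ.
From Factor → Term *: Term nullable, take FIRST(Term) ∪ {*} = { (, *, [ }.
Union: FIRST(Factor) = { (, *, [, λ }.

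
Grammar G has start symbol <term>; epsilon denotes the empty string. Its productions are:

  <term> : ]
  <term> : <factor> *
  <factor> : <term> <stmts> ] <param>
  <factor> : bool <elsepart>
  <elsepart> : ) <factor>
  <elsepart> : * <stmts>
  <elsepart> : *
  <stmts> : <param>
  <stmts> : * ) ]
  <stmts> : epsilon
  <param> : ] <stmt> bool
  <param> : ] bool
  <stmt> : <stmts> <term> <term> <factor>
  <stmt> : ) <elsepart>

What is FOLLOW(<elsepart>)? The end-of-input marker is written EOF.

In <factor> : bool <elsepart>: <elsepart> is at the end, add FOLLOW(<factor>) = { *, bool }.
In <stmt> : ) <elsepart>: <elsepart> is at the end, add FOLLOW(<stmt>) = { bool }.
Union: FOLLOW(<elsepart>) = { *, bool }.

{ *, bool }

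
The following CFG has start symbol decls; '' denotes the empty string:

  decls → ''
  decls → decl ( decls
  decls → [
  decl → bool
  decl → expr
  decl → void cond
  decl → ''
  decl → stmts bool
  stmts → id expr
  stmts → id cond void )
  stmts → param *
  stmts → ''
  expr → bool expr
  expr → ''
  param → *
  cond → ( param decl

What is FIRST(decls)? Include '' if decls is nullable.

{ (, *, [, bool, id, void, '' }

decls → '' contributes ''.
From decls → decl ( decls: decl nullable, take FIRST(decl) ∪ {(} = { (, *, bool, id, void }.
decls → [ contributes {[}.
Union: FIRST(decls) = { (, *, [, bool, id, void, '' }.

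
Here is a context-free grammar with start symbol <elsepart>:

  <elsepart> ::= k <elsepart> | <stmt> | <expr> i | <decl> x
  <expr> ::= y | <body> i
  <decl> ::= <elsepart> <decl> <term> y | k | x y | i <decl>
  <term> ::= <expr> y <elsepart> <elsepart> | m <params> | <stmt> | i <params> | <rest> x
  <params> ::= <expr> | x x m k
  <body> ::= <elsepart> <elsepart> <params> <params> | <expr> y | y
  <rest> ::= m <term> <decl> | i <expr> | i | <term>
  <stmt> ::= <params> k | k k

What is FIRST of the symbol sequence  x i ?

{ x }

x is a terminal; add {x} and stop.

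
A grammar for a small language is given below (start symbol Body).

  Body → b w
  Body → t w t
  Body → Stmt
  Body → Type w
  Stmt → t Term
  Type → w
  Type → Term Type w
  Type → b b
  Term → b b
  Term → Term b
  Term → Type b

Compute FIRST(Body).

{ b, t, w }

Body → b w contributes {b}.
Body → t w t contributes {t}.
From Body → Stmt: add FIRST(Stmt) = { t }.
From Body → Type w: add FIRST(Type) = { b, w }.
Union: FIRST(Body) = { b, t, w }.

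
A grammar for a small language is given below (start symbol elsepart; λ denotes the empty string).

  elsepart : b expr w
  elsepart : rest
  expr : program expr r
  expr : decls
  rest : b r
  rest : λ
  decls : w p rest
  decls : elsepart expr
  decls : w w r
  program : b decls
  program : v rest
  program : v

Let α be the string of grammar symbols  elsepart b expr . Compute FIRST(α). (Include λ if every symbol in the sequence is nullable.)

Add FIRST(elsepart)\{λ} = { b }; elsepart is nullable, continue.
b is a terminal; add {b} and stop.

{ b }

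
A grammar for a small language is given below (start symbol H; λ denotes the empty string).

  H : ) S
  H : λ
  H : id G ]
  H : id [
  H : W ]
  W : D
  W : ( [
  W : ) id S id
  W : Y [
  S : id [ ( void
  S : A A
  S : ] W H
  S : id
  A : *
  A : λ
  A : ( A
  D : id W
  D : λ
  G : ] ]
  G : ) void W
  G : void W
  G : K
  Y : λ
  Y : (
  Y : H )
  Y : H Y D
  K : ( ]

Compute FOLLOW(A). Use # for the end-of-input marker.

In S : A A: add FIRST(A)\{λ} = { (, * }.
  Since A is nullable, also add FOLLOW(S) = { #, (, ), [, ], id }.
In S : A A: A is at the end, add FOLLOW(S) = { #, (, ), [, ], id }.
In A : ( A: A is at the end, add FOLLOW(A) = { #, (, ), *, [, ], id }.
Union: FOLLOW(A) = { #, (, ), *, [, ], id }.

{ #, (, ), *, [, ], id }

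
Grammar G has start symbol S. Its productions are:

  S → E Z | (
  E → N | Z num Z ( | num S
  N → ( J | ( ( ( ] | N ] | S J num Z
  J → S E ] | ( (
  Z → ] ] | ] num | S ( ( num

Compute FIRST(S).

{ (, ], num }

From S → E Z: add FIRST(E) = { (, ], num }.
S → ( contributes {(}.
Union: FIRST(S) = { (, ], num }.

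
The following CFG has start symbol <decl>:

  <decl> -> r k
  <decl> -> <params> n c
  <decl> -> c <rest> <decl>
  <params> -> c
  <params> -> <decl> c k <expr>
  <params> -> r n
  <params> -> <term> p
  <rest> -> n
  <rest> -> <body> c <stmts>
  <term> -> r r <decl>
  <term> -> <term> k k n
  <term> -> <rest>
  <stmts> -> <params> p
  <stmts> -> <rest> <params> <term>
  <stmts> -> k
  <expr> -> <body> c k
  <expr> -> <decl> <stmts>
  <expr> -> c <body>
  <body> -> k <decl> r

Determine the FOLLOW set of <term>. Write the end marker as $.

In <params> -> <term> p: add FIRST(p) = { p }.
In <term> -> <term> k k n: add FIRST(k k n) = { k }.
In <stmts> -> <rest> <params> <term>: <term> is at the end, add FOLLOW(<stmts>) = { c, k, n, p, r }.
Union: FOLLOW(<term>) = { c, k, n, p, r }.

{ c, k, n, p, r }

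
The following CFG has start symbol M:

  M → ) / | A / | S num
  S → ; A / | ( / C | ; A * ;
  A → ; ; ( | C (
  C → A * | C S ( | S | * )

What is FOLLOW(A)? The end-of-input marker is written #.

{ *, / }

In M → A /: add FIRST(/) = { / }.
In S → ; A /: add FIRST(/) = { / }.
In S → ; A * ;: add FIRST(* ;) = { * }.
In C → A *: add FIRST(*) = { * }.
Union: FOLLOW(A) = { *, / }.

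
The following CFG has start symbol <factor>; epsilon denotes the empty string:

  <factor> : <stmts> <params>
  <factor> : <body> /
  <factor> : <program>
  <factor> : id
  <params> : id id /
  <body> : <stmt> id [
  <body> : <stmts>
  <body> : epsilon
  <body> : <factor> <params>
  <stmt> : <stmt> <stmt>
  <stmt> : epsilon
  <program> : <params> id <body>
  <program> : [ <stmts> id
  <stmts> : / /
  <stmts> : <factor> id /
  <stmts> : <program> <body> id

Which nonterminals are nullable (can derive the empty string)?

Directly nullable (have an epsilon-production): <body>, <stmt>.
No other nonterminal has a production whose RHS symbols are all nullable.

{ <body>, <stmt> }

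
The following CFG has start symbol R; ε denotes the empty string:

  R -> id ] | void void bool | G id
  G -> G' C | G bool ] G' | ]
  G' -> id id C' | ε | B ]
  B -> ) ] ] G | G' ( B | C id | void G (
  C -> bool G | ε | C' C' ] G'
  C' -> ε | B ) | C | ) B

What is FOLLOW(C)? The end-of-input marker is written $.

{ (, ), ], bool, id, void }

In G -> G' C: C is at the end, add FOLLOW(G) = { (, ), ], bool, id, void }.
In B -> C id: add FIRST(id) = { id }.
In C' -> C: C is at the end, add FOLLOW(C') = { (, ), ], bool, id, void }.
Union: FOLLOW(C) = { (, ), ], bool, id, void }.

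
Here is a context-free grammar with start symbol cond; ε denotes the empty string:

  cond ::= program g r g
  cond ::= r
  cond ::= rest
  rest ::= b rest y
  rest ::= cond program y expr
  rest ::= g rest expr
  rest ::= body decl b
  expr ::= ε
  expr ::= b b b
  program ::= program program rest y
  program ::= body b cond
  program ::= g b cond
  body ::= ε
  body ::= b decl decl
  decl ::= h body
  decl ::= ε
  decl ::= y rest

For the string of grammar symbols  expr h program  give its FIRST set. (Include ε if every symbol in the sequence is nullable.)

{ b, h }

Add FIRST(expr)\{ε} = { b }; expr is nullable, continue.
h is a terminal; add {h} and stop.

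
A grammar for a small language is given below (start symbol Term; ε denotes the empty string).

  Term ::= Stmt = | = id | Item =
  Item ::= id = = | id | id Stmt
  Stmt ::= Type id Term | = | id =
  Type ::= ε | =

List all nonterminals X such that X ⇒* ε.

{ Type }

Directly nullable (have an ε-production): Type.
No other nonterminal has a production whose RHS symbols are all nullable.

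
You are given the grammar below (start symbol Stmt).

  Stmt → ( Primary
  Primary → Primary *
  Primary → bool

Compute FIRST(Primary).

From Primary → Primary *: add FIRST(Primary) = { bool }.
Primary → bool contributes {bool}.
Union: FIRST(Primary) = { bool }.

{ bool }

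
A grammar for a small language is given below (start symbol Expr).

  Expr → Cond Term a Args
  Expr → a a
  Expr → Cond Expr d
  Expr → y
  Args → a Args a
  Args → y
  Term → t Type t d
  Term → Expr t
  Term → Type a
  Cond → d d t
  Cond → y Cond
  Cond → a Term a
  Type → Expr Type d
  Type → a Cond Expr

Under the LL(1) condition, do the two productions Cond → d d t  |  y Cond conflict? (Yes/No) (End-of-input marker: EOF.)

FIRST(d d t) = { d } and FIRST(y Cond) = { y }.
The FIRST sets are disjoint and neither alternative is nullable — no conflict.

No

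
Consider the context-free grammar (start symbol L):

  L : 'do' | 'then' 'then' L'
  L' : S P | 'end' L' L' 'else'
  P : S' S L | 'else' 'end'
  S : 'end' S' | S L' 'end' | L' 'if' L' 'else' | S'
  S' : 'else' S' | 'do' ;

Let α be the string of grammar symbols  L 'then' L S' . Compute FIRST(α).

{ 'do', 'then' }

Add FIRST(L) = { 'do', 'then' }; L is not nullable, stop.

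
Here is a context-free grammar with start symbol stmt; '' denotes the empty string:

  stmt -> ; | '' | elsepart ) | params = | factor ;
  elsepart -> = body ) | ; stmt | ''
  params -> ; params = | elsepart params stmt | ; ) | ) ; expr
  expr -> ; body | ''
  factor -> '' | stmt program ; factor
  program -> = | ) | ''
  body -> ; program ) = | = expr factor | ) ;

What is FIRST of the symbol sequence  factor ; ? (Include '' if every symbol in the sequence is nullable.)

{ ), ;, = }

Add FIRST(factor)\{''} = { ), ;, = }; factor is nullable, continue.
; is a terminal; add {;} and stop.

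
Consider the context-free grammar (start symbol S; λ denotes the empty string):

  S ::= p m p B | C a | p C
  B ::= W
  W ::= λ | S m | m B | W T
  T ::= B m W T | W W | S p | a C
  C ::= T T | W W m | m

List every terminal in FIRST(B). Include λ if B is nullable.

From B ::= W: add FIRST(W) = { a, m, p, λ } (including λ since W is nullable).
Union: FIRST(B) = { a, m, p, λ }.

{ a, m, p, λ }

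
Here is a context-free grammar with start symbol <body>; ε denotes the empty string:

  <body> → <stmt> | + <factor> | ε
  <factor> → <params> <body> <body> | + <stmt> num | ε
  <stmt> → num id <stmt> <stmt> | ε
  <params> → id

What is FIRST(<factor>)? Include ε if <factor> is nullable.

{ +, id, ε }

From <factor> → <params> <body> <body>: add FIRST(<params>) = { id }.
<factor> → + <stmt> num contributes {+}.
<factor> → ε contributes ε.
Union: FIRST(<factor>) = { +, id, ε }.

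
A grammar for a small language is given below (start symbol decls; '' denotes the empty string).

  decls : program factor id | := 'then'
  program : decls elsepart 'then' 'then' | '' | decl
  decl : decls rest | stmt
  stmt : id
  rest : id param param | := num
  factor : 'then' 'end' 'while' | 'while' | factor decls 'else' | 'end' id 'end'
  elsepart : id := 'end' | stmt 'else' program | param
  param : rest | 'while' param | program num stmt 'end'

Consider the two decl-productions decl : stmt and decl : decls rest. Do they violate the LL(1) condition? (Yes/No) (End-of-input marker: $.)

Yes

FIRST(stmt) = { id } and FIRST(decls rest) = { 'end', 'then', 'while', :=, id }.
Both contain id, so the two alternatives are not disjoint — LL(1) conflict.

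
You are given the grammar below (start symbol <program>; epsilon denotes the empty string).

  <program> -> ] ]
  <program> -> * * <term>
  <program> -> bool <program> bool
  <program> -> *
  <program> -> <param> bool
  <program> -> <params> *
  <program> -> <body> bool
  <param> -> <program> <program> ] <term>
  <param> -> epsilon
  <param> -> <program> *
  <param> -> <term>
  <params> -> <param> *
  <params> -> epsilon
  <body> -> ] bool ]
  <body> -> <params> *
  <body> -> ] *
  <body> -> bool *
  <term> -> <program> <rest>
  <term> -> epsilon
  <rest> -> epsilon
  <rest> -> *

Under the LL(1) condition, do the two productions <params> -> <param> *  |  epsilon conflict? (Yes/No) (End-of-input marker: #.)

Yes

FIRST(<param> *) = { *, ], bool } and FIRST(epsilon) = { epsilon }.
The second alternative is nullable and FOLLOW(<params>) = { * } shares * with FIRST of the first — conflict.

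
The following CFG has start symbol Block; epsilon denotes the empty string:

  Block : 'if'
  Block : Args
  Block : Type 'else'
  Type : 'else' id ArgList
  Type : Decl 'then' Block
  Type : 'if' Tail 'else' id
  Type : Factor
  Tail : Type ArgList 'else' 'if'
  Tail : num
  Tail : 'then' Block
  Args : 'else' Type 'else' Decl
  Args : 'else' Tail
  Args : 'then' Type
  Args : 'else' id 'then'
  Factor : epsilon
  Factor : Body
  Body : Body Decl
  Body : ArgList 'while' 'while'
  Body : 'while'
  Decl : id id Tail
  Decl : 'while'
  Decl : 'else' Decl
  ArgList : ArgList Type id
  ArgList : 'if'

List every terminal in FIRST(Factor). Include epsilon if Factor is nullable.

Factor : epsilon contributes epsilon.
From Factor : Body: add FIRST(Body) = { 'if', 'while' }.
Union: FIRST(Factor) = { 'if', 'while', epsilon }.

{ 'if', 'while', epsilon }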